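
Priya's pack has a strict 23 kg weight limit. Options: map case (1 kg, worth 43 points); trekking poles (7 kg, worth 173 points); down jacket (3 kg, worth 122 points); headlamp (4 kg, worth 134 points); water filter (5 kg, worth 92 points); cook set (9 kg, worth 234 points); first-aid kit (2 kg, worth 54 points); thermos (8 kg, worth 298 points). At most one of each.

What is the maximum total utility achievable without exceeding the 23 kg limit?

770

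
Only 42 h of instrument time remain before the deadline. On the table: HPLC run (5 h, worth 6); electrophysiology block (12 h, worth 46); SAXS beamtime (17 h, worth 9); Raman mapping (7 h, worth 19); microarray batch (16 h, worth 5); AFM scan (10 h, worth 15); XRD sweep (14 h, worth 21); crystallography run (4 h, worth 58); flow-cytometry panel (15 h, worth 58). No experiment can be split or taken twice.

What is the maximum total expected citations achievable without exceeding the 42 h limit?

181

Ranking by ratio (expected citations/h): crystallography run 14.50, flow-cytometry panel 3.87, electrophysiology block 3.83, Raman mapping 2.71.
The ratio ordering already packs tightly: electrophysiology block + Raman mapping + crystallography run + flow-cytometry panel, 38 h, 181.
The spare 4 h is too small for any remaining experiment, and no exchange beats 181.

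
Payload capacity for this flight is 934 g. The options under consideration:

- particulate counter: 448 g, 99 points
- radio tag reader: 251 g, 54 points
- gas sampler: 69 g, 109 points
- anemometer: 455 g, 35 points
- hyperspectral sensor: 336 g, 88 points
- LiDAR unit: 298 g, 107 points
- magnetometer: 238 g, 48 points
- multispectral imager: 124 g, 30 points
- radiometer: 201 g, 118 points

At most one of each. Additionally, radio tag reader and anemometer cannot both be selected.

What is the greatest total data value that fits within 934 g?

422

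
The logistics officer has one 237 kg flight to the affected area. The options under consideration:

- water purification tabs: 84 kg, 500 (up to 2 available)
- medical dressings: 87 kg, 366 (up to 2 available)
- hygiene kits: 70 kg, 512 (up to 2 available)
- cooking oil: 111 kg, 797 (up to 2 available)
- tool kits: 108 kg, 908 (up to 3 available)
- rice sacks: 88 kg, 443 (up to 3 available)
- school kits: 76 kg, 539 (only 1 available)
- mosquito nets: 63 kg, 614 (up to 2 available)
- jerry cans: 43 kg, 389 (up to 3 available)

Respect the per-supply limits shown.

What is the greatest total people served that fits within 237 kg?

2136

Filling by ratio: 2×mosquito nets + 2×jerry cans for 2006, with 25 kg left unused.
The 86 kg tied up in 2×jerry cans is better spent on tool kits — total rises to 2136 (234 kg).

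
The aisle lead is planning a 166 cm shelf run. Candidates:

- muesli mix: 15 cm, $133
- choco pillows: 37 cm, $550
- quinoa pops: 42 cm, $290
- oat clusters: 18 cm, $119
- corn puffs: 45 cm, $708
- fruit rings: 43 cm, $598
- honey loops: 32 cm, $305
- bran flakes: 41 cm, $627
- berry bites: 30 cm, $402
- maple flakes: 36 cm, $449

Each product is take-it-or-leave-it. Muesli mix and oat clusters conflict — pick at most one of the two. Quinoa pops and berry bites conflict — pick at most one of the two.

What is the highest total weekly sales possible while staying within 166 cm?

2483

Ranking by ratio (weekly sales/cm): corn puffs 15.73, bran flakes 15.29, choco pillows 14.86, fruit rings 13.91.
Best packing: choco pillows + corn puffs + fruit rings + bran flakes — 166 cm, 2483 total.
Nothing else feasible within 166 cm beats 2483.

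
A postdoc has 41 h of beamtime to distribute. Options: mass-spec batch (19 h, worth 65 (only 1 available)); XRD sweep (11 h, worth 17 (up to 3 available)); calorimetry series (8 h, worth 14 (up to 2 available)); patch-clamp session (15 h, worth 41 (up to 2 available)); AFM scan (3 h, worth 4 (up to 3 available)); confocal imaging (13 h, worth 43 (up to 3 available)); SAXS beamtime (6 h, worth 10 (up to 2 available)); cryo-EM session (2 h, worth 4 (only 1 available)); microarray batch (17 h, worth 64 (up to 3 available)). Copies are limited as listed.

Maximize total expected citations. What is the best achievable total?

138

By expected citations per h: microarray batch 3.76, mass-spec batch 3.42, confocal imaging 3.31 lead.
Greedy by ratio would take AFM scan + cryo-EM session + 2×microarray batch: 39 h used, total 136.
Replace AFM scan and cryo-EM session with SAXS beamtime: the trade gains 2 net, giving 138 at 40 h.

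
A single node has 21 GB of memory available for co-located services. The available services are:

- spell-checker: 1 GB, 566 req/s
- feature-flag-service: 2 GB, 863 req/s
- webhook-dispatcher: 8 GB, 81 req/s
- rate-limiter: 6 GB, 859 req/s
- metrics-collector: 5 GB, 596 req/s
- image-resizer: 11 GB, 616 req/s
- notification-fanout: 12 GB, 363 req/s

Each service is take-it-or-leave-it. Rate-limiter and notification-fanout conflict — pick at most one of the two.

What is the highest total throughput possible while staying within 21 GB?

2904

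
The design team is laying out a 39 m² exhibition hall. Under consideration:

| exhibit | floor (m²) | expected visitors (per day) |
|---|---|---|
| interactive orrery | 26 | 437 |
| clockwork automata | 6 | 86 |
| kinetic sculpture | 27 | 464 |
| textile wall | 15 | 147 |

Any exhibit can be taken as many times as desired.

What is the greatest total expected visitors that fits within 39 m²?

636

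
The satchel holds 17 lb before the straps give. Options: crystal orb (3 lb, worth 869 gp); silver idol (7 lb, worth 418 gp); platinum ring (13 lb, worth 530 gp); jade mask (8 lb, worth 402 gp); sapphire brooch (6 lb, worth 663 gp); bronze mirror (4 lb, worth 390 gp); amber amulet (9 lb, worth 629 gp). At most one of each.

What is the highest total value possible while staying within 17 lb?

1950

The ratio heuristic lands on crystal orb + sapphire brooch + bronze mirror (1922) but leaves 4 lb idle.
Dropping bronze mirror frees 4 lb; slotting in silver idol (7 lb) lifts the total to 1950 at 16 lb.
Runner-up crystal orb + jade mask + sapphire brooch tops out at 1934.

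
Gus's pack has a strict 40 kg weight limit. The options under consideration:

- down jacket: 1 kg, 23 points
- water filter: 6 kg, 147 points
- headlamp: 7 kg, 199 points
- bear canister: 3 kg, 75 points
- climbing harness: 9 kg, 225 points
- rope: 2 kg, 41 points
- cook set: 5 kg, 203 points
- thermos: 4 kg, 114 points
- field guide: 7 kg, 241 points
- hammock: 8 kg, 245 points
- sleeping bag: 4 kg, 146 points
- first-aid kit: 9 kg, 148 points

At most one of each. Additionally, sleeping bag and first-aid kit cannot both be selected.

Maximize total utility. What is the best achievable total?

1264

Taking the top-ratio items first gives down jacket + headlamp + bear canister + cook set + thermos + field guide + hammock + sleeping bag for 1246 (39 kg).
The 1 kg tied up in down jacket is better spent on rope — total rises to 1264 (40 kg).
Runner-up headlamp + climbing harness + cook set + field guide + hammock + sleeping bag tops out at 1259.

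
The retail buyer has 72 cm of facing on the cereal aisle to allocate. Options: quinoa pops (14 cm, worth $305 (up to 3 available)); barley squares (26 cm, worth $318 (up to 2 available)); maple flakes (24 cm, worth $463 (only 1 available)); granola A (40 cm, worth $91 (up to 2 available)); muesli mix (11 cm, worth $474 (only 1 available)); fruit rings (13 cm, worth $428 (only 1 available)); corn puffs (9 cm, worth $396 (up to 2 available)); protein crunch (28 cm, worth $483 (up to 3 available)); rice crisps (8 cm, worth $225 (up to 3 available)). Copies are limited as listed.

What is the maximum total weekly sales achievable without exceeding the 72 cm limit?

2449

Taking the top-ratio products first gives muesli mix + fruit rings + 2×corn puffs + 3×rice crisps for 2369 (66 cm).
The 8 cm tied up in rice crisps is better spent on quinoa pops — total rises to 2449 (72 cm).
That's the maximum — no swap from here does better than 2449.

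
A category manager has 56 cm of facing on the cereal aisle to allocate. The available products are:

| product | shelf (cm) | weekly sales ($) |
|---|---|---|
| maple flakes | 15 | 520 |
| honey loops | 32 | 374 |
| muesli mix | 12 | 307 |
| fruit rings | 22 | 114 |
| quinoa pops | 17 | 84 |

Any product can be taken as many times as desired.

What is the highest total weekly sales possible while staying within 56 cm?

1654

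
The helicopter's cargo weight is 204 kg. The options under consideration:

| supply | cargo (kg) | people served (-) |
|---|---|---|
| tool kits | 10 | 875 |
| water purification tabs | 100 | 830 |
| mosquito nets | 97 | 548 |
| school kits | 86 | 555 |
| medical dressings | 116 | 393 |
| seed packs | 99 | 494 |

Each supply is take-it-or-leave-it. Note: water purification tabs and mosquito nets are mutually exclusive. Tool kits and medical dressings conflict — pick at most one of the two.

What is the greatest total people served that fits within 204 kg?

Taking tool kits + water purification tabs + school kits: 196 kg used, 2260 in people served.
The closest alternative, tool kits + mosquito nets + school kits, reaches only 1978.

2260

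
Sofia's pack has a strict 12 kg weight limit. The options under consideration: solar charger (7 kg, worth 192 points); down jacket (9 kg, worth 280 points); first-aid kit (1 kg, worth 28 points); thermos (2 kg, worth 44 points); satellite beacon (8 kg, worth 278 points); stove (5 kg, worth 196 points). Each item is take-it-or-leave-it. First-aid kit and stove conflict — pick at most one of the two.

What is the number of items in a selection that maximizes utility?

2

Best achievable utility is 388.
solar charger + stove hits 388 at 12 kg.
Every optimal selection uses 2 items.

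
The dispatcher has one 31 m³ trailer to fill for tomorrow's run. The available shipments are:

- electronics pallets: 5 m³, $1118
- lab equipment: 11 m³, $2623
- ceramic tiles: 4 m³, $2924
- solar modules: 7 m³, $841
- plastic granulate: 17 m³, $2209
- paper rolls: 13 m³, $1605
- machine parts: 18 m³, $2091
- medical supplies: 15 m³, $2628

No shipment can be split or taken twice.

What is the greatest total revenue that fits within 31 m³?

A density-first pass picks electronics pallets + lab equipment + ceramic tiles + solar modules — 7506 at 27 m³.
The 12 m³ tied up in electronics pallets and solar modules is better spent on medical supplies — total rises to 8175 (30 m³).
Every other selection either busts 31 m³ or fails to beat 8175.

8175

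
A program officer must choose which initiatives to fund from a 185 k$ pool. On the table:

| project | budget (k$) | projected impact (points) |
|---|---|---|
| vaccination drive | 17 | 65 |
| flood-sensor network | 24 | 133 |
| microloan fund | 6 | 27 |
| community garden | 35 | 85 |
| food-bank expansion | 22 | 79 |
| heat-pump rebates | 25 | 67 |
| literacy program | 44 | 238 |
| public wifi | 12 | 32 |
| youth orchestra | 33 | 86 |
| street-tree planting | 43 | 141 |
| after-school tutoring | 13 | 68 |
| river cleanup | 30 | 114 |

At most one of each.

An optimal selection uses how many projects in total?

The maximum projected impact within 185 k$ is 800.
One optimal bundle: flood-sensor network + microloan fund + food-bank expansion + literacy program + street-tree planting + after-school tutoring + river cleanup (182 k$).
Any selection reaching 800 contains exactly 7 projects.

7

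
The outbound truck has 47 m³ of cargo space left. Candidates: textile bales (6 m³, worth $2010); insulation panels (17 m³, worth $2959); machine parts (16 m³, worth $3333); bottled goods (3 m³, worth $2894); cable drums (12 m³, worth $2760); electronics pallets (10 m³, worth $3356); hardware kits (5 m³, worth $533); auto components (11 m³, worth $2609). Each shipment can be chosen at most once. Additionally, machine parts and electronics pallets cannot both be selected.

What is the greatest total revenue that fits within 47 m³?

14162

Ranking by ratio (revenue/m³): bottled goods 964.67, electronics pallets 335.60, textile bales 335.00, auto components 237.18.
Best packing: textile bales + bottled goods + cable drums + electronics pallets + hardware kits + auto components — 47 m³, 14162 total.
Next best is textile bales + insulation panels + bottled goods + electronics pallets + auto components at 13828 (47 m³) — short by 334.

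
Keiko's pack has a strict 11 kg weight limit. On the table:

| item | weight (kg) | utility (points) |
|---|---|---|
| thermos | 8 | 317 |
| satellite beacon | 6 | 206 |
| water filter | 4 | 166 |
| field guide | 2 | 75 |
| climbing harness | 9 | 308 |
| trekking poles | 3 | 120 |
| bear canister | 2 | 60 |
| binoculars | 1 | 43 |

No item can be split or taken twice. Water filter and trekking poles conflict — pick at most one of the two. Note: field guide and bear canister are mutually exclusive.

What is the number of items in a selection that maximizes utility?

Best achievable utility is 437.
For example thermos + trekking poles achieves it, using 11 kg.
Any selection reaching 437 contains exactly 2 items.

2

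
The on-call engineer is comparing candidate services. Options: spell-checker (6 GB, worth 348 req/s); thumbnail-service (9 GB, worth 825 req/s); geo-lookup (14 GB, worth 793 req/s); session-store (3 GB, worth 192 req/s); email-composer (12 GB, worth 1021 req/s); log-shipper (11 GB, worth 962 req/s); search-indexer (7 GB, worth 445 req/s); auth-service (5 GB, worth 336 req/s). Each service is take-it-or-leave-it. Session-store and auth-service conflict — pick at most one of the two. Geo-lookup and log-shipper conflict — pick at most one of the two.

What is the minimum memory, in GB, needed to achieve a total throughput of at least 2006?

24

Need the lightest bundle worth ≥ 2006.
Taking thumbnail-service + session-store + email-composer gives 2038 (≥ 2006) for 24 GB.
Below 24 GB the best achievable stays under 2006.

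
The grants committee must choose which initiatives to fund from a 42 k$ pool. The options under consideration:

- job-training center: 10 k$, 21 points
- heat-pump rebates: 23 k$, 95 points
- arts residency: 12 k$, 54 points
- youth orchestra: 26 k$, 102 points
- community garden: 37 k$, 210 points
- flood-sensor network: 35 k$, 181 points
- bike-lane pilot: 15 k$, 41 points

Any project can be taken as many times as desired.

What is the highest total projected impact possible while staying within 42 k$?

By projected impact per k$: community garden 5.68, flood-sensor network 5.17, arts residency 4.50, heat-pump rebates 4.13 lead.
The ratio ordering already packs tightly: community garden, 37 k$, 210.
Every other selection either busts 42 k$ or fails to beat 210.

210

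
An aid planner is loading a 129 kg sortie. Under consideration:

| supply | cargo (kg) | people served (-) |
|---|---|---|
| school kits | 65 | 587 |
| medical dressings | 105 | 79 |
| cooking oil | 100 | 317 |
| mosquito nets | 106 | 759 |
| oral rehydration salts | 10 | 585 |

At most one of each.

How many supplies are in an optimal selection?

The maximum people served within 129 kg is 1344.
mosquito nets + oral rehydration salts hits 1344 at 116 kg.
Every optimal selection uses 2 supplies.

2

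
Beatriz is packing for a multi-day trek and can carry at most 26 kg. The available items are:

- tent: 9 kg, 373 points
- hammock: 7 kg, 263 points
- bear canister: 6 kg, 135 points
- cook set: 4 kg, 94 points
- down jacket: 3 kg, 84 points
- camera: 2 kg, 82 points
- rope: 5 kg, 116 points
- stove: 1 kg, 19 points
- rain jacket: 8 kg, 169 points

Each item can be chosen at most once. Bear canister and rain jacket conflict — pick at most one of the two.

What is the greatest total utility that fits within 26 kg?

918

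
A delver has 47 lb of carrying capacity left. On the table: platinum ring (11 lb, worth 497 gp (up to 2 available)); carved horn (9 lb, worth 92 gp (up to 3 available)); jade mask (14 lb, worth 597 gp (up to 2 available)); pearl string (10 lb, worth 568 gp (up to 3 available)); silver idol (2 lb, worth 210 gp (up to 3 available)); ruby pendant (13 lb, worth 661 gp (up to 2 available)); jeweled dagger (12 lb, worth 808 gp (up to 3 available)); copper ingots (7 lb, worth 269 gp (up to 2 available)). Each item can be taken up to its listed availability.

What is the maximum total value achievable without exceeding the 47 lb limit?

3113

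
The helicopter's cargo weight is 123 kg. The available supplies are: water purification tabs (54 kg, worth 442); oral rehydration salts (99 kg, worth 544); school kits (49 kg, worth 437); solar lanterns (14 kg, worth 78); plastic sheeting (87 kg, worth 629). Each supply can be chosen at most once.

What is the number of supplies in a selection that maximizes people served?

3

The maximum people served within 123 kg is 957.
water purification tabs + school kits + solar lanterns hits 957 at 117 kg.
All optima have 3 supplies.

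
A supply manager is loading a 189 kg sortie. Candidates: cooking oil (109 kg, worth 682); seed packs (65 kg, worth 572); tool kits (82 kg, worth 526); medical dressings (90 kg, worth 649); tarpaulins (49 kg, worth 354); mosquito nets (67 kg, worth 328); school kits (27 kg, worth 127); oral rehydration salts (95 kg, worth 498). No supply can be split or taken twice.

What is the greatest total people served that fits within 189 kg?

Density check — seed packs 8.80, tarpaulins 7.22, medical dressings 7.21 are the best per kg.
Filling by ratio: seed packs + tarpaulins + mosquito nets for 1254, with 8 kg left unused.
Dropping tarpaulins and mosquito nets frees 116 kg; slotting in medical dressings + school kits (117 kg) lifts the total to 1348 at 182 kg.
The closest alternative, cooking oil + seed packs, reaches only 1254.

1348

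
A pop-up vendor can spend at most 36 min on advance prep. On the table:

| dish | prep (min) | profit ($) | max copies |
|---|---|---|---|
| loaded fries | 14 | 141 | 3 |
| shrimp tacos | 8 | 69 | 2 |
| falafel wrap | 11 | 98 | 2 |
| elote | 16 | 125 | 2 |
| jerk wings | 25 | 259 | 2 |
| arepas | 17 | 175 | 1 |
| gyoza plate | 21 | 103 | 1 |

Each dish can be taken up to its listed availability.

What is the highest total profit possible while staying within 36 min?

Best packing: falafel wrap + jerk wings — 36 min, 357 total.
Nothing else within 36 min beats 357.

357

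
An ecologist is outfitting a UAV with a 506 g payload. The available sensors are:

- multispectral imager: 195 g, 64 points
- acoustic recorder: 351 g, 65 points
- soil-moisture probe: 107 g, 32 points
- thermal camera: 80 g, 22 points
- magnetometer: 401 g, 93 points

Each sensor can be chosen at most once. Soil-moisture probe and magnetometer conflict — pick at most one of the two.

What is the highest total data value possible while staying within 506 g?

By data value per g: multispectral imager 0.33, soil-moisture probe 0.30, thermal camera 0.28 lead.
Multispectral imager + soil-moisture probe + thermal camera uses 382 of the 506 g and totals 118.
The spare 124 g is too small for any remaining sensor, and no feasible exchange beats 118.

118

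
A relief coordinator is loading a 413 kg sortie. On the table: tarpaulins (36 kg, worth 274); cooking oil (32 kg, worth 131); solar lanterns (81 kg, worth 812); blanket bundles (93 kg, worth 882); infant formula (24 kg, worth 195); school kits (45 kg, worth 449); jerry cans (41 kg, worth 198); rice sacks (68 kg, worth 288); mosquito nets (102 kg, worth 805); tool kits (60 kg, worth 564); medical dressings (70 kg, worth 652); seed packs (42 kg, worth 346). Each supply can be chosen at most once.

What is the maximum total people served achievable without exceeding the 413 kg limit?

3828

The ratio heuristic lands on solar lanterns + blanket bundles + school kits + tool kits + medical dressings + seed packs (3705) but leaves 22 kg idle.
The 42 kg tied up in seed packs is better spent on tarpaulins + infant formula — total rises to 3828 (409 kg).
Runner-up tarpaulins + solar lanterns + blanket bundles + infant formula + tool kits + medical dressings + seed packs tops out at 3725.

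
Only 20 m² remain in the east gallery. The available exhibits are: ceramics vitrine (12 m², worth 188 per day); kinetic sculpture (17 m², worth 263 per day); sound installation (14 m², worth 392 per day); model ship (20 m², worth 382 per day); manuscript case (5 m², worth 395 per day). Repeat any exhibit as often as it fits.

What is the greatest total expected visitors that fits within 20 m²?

4×manuscript case uses 20 of the 20 m² and totals 1580.
Nothing else within 20 m² beats 1580.

1580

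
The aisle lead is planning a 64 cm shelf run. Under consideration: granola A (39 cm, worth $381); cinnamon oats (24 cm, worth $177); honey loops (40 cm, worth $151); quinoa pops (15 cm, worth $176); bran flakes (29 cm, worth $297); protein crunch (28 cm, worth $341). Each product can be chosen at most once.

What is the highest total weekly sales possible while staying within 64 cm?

638

Density check — protein crunch 12.18, quinoa pops 11.73, bran flakes 10.24 are the best per cm.
Greedy by ratio would take quinoa pops + protein crunch: 43 cm used, total 517.
The 15 cm tied up in quinoa pops is better spent on bran flakes — total rises to 638 (57 cm).
Every other selection either busts 64 cm or fails to beat 638.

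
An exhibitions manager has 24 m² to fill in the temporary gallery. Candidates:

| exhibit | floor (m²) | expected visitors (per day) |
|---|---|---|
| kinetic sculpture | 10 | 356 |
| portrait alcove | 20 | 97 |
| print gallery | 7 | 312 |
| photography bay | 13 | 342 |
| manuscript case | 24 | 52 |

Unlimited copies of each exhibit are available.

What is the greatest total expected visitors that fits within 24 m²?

Ranking by ratio (expected visitors/m²): print gallery 44.57, kinetic sculpture 35.60, photography bay 26.31.
Taking the top-ratio exhibits first gives 3×print gallery for 936 (21 m²).
The 7 m² tied up in print gallery is better spent on kinetic sculpture — total rises to 980 (24 m²).
No other feasible combination exceeds 980.

980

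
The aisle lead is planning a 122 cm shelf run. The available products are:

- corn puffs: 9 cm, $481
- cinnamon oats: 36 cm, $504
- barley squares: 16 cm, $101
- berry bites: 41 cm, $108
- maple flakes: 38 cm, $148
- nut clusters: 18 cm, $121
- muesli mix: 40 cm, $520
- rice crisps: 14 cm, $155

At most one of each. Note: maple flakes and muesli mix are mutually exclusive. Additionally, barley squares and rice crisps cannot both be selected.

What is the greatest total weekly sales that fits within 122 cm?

Density check — corn puffs 53.44, cinnamon oats 14.00, muesli mix 13.00, rice crisps 11.07 are the best per cm.
Taking corn puffs + cinnamon oats + nut clusters + muesli mix + rice crisps: 117 cm used, 1781 in weekly sales.
Next best is corn puffs + cinnamon oats + barley squares + nut clusters + muesli mix at 1727 (119 cm) — short by 54.

1781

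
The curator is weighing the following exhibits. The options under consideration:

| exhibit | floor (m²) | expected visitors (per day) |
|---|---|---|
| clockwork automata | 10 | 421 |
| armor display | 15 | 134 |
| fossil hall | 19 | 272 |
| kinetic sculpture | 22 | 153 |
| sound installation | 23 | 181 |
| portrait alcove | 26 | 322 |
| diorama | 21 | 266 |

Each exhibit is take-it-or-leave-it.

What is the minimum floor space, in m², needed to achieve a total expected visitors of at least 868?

50

Look for the lowest-floor combination reaching 868.
clockwork automata + fossil hall + diorama reaches 959 using 50 m².
Any bundle with less than 50 m² falls short of 868.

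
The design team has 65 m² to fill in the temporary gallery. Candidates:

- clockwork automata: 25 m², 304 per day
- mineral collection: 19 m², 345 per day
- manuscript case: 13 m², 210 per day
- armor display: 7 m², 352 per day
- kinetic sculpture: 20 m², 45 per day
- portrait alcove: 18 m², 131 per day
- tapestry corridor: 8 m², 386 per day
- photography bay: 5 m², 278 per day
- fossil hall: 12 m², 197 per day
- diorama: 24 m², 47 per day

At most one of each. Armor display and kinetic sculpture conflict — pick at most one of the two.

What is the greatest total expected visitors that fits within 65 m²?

1768

Mineral collection + manuscript case + armor display + tapestry corridor + photography bay + fossil hall uses 64 of the 65 m² and totals 1768.
Nothing else feasible within 65 m² beats 1768.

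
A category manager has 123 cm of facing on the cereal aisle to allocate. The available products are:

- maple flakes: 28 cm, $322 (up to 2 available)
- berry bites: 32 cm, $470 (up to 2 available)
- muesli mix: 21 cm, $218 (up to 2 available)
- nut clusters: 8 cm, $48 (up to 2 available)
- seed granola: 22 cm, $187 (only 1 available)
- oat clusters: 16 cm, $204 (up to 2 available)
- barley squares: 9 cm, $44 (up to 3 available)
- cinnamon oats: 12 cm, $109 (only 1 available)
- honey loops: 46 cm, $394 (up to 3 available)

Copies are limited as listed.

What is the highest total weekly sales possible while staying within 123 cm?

1584

Filling by ratio: 2×berry bites + muesli mix + 2×oat clusters for 1566, with 6 cm left unused.
The 53 cm tied up in muesli mix and 2×oat clusters is better spent on 2×maple flakes — total rises to 1584 (120 cm).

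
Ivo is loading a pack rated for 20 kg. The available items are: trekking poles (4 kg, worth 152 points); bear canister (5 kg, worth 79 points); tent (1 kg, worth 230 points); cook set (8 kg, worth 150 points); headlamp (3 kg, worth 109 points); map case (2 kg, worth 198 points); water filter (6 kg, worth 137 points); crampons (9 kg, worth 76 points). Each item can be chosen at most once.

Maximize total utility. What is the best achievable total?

839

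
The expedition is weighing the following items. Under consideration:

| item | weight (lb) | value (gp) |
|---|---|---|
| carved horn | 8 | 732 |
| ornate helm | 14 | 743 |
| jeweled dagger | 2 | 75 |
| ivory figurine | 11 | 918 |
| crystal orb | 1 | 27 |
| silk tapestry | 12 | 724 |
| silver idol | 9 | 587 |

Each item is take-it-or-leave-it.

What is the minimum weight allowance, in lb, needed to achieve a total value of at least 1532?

19

Need the lightest bundle worth ≥ 1532.
Taking carved horn + ivory figurine gives 1650 (≥ 1532) for 19 lb.
Any bundle with less than 19 lb falls short of 1532.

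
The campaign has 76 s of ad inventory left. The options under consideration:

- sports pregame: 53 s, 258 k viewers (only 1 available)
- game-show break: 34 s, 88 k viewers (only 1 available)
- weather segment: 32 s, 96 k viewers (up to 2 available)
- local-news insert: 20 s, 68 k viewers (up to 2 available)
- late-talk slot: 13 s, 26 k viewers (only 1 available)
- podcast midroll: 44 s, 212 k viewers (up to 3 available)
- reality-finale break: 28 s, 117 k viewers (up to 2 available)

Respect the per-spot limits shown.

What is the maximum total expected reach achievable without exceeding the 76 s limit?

329

A density-first pass picks sports pregame + local-news insert — 326 at 73 s.
Dropping sports pregame and local-news insert frees 73 s; slotting in podcast midroll + reality-finale break (72 s) lifts the total to 329 at 72 s.
Nothing else within 76 s beats 329.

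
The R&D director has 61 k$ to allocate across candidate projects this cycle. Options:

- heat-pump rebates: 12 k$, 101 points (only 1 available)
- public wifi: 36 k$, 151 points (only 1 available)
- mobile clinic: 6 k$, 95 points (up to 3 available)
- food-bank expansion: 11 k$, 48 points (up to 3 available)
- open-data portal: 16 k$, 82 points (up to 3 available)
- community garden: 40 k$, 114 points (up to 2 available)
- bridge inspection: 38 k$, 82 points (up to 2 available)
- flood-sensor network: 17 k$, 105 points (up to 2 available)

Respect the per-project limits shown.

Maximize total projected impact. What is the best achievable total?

539

Density check — mobile clinic 15.83, heat-pump rebates 8.42, flood-sensor network 6.18 are the best per k$.
Taking heat-pump rebates + 3×mobile clinic + food-bank expansion + flood-sensor network: 58 k$ used, 539 in projected impact.
That's the maximum — no swap from here does better than 539.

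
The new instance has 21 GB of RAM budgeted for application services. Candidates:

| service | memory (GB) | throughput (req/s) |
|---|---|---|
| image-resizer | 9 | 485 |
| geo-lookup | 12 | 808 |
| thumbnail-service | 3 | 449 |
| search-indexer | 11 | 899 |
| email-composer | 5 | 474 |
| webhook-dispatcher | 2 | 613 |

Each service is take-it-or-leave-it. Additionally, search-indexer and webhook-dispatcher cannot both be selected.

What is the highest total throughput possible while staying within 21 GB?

Taking image-resizer + thumbnail-service + email-composer + webhook-dispatcher: 19 GB used, 2021 in throughput.

2021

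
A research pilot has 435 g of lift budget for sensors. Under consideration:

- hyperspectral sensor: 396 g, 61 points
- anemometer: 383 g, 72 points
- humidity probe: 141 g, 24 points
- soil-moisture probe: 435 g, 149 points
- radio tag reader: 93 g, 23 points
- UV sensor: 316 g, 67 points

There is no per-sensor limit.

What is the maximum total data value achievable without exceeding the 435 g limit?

149

Best packing: soil-moisture probe — 435 g, 149 total.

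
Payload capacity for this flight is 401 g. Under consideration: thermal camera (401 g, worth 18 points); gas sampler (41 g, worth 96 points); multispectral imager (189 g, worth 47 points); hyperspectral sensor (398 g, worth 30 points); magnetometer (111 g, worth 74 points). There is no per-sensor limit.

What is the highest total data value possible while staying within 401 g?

9×gas sampler uses 369 of the 401 g and totals 864.
That's the maximum — no swap from here does better than 864.

864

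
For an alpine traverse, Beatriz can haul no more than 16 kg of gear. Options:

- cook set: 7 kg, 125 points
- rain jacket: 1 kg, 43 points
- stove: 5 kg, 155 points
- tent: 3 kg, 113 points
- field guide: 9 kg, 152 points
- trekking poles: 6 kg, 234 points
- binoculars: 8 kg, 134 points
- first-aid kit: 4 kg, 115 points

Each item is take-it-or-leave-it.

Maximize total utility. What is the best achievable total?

Density check — rain jacket 43.00, trekking poles 39.00, tent 37.67 are the best per kg.
The ratio heuristic lands on rain jacket + stove + tent + trekking poles (545) but leaves 1 kg idle.
Replace tent with first-aid kit: the trade gains 2 net, giving 547 at 16 kg.

547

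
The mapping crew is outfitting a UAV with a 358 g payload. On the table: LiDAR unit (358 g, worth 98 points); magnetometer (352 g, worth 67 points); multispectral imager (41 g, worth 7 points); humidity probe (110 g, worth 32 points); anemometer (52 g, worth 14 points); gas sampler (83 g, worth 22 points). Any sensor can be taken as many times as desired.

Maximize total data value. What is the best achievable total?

100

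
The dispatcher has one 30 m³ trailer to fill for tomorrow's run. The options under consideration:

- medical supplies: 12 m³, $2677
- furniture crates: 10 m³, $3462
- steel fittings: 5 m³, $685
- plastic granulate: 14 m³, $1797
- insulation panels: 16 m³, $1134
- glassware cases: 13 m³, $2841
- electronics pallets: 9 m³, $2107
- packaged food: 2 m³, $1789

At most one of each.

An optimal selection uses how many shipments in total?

4

The maximum revenue within 30 m³ is 8777.
furniture crates + steel fittings + glassware cases + packaged food hits 8777 at 30 m³.
All optima have 4 shipments.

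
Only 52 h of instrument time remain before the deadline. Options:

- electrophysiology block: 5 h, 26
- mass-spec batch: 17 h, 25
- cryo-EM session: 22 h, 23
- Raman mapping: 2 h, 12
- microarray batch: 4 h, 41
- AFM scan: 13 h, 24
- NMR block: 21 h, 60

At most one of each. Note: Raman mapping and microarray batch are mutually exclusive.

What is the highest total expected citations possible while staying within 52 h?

By expected citations per h: microarray batch 10.25, Raman mapping 6.00, electrophysiology block 5.20, NMR block 2.86 lead.
Best packing: electrophysiology block + mass-spec batch + microarray batch + NMR block — 47 h, 152 total.
An exhaustive check of the 128 subsets confirms 152.

152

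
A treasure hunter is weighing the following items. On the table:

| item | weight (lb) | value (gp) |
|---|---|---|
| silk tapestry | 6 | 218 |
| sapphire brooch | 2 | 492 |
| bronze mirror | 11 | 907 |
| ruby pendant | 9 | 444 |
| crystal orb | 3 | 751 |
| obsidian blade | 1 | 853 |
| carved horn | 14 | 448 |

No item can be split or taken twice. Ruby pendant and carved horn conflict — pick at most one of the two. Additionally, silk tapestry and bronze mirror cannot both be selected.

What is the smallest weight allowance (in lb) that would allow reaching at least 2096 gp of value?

6

Need the lightest bundle worth ≥ 2096.
sapphire brooch + crystal orb + obsidian blade: 2096 value at 6 lb.
Any bundle with less than 6 lb falls short of 2096.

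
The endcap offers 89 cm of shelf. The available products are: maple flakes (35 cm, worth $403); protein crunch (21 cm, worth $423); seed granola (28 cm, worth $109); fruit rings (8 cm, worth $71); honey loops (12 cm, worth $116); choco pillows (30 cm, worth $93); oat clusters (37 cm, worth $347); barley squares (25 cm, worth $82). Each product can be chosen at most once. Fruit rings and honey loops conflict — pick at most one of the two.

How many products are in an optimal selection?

The maximum weekly sales within 89 cm is 979.
For example maple flakes + protein crunch + fruit rings + barley squares achieves it, using 89 cm.
Every optimal selection uses 4 products.

4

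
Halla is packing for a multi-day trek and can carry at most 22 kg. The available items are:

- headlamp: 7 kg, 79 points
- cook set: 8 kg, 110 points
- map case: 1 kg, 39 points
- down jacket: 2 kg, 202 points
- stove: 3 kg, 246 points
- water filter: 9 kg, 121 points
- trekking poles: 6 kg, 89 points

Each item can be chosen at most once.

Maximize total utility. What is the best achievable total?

The ratio heuristic lands on cook set + map case + down jacket + stove + trekking poles (686) but leaves 2 kg idle.
Dropping cook set frees 8 kg; slotting in water filter (9 kg) lifts the total to 697 at 21 kg.

697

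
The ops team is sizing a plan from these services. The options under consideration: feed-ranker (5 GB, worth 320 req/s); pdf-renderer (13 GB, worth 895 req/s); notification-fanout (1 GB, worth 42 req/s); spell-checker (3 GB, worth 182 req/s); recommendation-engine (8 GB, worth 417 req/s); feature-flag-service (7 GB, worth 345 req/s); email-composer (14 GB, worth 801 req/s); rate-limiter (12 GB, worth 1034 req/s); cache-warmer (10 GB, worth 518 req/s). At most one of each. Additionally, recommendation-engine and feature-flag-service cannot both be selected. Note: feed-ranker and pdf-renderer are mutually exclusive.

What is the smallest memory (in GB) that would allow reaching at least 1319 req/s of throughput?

17

Minimise GB subject to total throughput ≥ 1319.
feed-ranker + rate-limiter: 1354 throughput at 17 GB.
No combination under 17 GB hits 1319.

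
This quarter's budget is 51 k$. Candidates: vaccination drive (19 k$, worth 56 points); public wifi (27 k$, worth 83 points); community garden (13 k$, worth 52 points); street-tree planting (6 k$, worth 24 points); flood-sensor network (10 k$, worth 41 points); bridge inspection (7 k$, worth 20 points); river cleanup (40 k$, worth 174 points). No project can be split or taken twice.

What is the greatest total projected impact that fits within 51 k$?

Density check — river cleanup 4.35, flood-sensor network 4.10, community garden 4.00, street-tree planting 4.00 are the best per k$.
The ratio ordering already packs tightly: flood-sensor network + river cleanup, 50 k$, 215.
Next best is street-tree planting + river cleanup at 198 (46 k$) — short by 17.

215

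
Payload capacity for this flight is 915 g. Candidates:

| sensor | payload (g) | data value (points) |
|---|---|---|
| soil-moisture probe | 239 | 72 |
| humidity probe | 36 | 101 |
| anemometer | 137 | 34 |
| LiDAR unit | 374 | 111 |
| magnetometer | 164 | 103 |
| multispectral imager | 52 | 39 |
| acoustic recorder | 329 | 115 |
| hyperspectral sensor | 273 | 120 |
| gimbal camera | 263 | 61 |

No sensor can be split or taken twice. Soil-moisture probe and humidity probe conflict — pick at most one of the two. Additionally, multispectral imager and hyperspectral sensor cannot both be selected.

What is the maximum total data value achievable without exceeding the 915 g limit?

439

By data value per g: humidity probe 2.81, multispectral imager 0.75, magnetometer 0.63 lead.
Best packing: humidity probe + magnetometer + acoustic recorder + hyperspectral sensor — 802 g, 439 total.
That's the maximum — no feasible swap from here does better than 439.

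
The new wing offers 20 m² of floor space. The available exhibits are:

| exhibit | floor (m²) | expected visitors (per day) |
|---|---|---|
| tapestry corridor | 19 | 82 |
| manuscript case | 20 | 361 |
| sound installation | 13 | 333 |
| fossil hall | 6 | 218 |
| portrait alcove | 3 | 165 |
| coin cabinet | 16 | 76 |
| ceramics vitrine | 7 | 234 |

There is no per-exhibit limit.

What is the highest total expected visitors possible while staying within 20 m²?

990

The ratio ordering already packs tightly: 6×portrait alcove, 18 m², 990.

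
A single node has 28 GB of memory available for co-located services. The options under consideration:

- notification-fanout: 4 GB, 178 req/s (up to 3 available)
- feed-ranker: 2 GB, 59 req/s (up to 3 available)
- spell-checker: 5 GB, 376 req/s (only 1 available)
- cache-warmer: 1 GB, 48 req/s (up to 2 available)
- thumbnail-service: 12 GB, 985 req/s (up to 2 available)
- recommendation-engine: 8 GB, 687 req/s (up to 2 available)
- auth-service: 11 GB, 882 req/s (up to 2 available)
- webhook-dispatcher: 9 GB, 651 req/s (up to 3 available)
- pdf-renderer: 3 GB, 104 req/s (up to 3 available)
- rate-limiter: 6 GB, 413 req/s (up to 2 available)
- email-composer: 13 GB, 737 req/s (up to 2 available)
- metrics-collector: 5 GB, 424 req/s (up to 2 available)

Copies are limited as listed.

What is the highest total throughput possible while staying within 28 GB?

2359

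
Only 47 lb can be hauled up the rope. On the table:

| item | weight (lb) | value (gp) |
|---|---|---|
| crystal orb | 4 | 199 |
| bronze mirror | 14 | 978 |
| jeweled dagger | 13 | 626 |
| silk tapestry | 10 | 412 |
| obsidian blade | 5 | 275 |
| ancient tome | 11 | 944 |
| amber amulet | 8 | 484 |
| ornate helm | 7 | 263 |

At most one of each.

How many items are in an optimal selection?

4

Best achievable value is 3032.
For example bronze mirror + jeweled dagger + ancient tome + amber amulet achieves it, using 46 lb.
Any selection reaching 3032 contains exactly 4 items.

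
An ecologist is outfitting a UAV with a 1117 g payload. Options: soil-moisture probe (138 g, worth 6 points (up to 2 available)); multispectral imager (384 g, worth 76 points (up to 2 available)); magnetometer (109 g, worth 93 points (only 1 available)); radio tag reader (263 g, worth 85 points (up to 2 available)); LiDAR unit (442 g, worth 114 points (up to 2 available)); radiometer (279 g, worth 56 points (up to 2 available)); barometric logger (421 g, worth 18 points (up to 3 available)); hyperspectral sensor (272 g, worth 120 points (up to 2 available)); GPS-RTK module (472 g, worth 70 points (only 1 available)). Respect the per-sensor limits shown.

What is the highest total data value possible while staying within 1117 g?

By data value per g: magnetometer 0.85, hyperspectral sensor 0.44, radio tag reader 0.32 lead.
Filling by ratio: soil-moisture probe + magnetometer + radio tag reader + 2×hyperspectral sensor for 424, with 63 g left unused.
The 401 g tied up in soil-moisture probe and radio tag reader is better spent on LiDAR unit — total rises to 447 (1095 g).
Nothing else within 1117 g beats 447.

447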